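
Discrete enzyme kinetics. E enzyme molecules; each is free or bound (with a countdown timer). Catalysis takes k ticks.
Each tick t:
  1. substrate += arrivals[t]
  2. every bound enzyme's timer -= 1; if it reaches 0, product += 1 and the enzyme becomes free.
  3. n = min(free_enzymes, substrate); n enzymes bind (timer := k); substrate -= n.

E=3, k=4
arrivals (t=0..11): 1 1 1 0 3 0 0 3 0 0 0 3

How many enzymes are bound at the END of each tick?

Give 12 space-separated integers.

Answer: 1 2 3 3 3 3 3 3 3 3 3 3

Derivation:
t=0: arr=1 -> substrate=0 bound=1 product=0
t=1: arr=1 -> substrate=0 bound=2 product=0
t=2: arr=1 -> substrate=0 bound=3 product=0
t=3: arr=0 -> substrate=0 bound=3 product=0
t=4: arr=3 -> substrate=2 bound=3 product=1
t=5: arr=0 -> substrate=1 bound=3 product=2
t=6: arr=0 -> substrate=0 bound=3 product=3
t=7: arr=3 -> substrate=3 bound=3 product=3
t=8: arr=0 -> substrate=2 bound=3 product=4
t=9: arr=0 -> substrate=1 bound=3 product=5
t=10: arr=0 -> substrate=0 bound=3 product=6
t=11: arr=3 -> substrate=3 bound=3 product=6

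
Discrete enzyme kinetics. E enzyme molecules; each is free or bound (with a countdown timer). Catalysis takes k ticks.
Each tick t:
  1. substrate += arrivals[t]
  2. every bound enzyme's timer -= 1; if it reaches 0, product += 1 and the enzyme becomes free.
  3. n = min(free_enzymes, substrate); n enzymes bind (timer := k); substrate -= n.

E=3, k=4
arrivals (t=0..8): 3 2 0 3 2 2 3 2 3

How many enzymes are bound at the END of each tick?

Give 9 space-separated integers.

t=0: arr=3 -> substrate=0 bound=3 product=0
t=1: arr=2 -> substrate=2 bound=3 product=0
t=2: arr=0 -> substrate=2 bound=3 product=0
t=3: arr=3 -> substrate=5 bound=3 product=0
t=4: arr=2 -> substrate=4 bound=3 product=3
t=5: arr=2 -> substrate=6 bound=3 product=3
t=6: arr=3 -> substrate=9 bound=3 product=3
t=7: arr=2 -> substrate=11 bound=3 product=3
t=8: arr=3 -> substrate=11 bound=3 product=6

Answer: 3 3 3 3 3 3 3 3 3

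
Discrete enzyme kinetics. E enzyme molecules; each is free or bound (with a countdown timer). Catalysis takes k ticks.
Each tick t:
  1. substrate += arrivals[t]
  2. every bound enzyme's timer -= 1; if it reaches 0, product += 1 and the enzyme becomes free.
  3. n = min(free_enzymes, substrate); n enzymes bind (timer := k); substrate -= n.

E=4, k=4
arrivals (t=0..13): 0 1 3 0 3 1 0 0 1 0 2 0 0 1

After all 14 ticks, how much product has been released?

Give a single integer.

Answer: 9

Derivation:
t=0: arr=0 -> substrate=0 bound=0 product=0
t=1: arr=1 -> substrate=0 bound=1 product=0
t=2: arr=3 -> substrate=0 bound=4 product=0
t=3: arr=0 -> substrate=0 bound=4 product=0
t=4: arr=3 -> substrate=3 bound=4 product=0
t=5: arr=1 -> substrate=3 bound=4 product=1
t=6: arr=0 -> substrate=0 bound=4 product=4
t=7: arr=0 -> substrate=0 bound=4 product=4
t=8: arr=1 -> substrate=1 bound=4 product=4
t=9: arr=0 -> substrate=0 bound=4 product=5
t=10: arr=2 -> substrate=0 bound=3 product=8
t=11: arr=0 -> substrate=0 bound=3 product=8
t=12: arr=0 -> substrate=0 bound=3 product=8
t=13: arr=1 -> substrate=0 bound=3 product=9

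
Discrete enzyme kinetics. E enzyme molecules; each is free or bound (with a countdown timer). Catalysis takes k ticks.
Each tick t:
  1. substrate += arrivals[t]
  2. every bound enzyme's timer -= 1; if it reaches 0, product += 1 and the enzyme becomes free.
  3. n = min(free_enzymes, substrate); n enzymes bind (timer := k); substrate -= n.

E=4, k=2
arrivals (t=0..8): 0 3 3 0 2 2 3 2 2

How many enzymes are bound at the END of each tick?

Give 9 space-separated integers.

Answer: 0 3 4 3 4 4 4 4 4

Derivation:
t=0: arr=0 -> substrate=0 bound=0 product=0
t=1: arr=3 -> substrate=0 bound=3 product=0
t=2: arr=3 -> substrate=2 bound=4 product=0
t=3: arr=0 -> substrate=0 bound=3 product=3
t=4: arr=2 -> substrate=0 bound=4 product=4
t=5: arr=2 -> substrate=0 bound=4 product=6
t=6: arr=3 -> substrate=1 bound=4 product=8
t=7: arr=2 -> substrate=1 bound=4 product=10
t=8: arr=2 -> substrate=1 bound=4 product=12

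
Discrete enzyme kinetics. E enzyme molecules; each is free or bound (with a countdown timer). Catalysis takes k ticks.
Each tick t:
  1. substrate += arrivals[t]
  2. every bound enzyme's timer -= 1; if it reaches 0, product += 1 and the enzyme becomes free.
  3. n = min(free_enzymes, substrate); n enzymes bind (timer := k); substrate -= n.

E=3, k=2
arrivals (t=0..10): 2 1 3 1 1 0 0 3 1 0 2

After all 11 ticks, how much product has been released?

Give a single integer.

t=0: arr=2 -> substrate=0 bound=2 product=0
t=1: arr=1 -> substrate=0 bound=3 product=0
t=2: arr=3 -> substrate=1 bound=3 product=2
t=3: arr=1 -> substrate=1 bound=3 product=3
t=4: arr=1 -> substrate=0 bound=3 product=5
t=5: arr=0 -> substrate=0 bound=2 product=6
t=6: arr=0 -> substrate=0 bound=0 product=8
t=7: arr=3 -> substrate=0 bound=3 product=8
t=8: arr=1 -> substrate=1 bound=3 product=8
t=9: arr=0 -> substrate=0 bound=1 product=11
t=10: arr=2 -> substrate=0 bound=3 product=11

Answer: 11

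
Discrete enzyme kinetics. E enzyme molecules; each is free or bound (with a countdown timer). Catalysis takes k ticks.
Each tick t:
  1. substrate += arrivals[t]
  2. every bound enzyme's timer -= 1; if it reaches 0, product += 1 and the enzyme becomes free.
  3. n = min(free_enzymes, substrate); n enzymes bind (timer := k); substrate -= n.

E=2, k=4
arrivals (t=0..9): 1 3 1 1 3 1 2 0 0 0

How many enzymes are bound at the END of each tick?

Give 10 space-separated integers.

t=0: arr=1 -> substrate=0 bound=1 product=0
t=1: arr=3 -> substrate=2 bound=2 product=0
t=2: arr=1 -> substrate=3 bound=2 product=0
t=3: arr=1 -> substrate=4 bound=2 product=0
t=4: arr=3 -> substrate=6 bound=2 product=1
t=5: arr=1 -> substrate=6 bound=2 product=2
t=6: arr=2 -> substrate=8 bound=2 product=2
t=7: arr=0 -> substrate=8 bound=2 product=2
t=8: arr=0 -> substrate=7 bound=2 product=3
t=9: arr=0 -> substrate=6 bound=2 product=4

Answer: 1 2 2 2 2 2 2 2 2 2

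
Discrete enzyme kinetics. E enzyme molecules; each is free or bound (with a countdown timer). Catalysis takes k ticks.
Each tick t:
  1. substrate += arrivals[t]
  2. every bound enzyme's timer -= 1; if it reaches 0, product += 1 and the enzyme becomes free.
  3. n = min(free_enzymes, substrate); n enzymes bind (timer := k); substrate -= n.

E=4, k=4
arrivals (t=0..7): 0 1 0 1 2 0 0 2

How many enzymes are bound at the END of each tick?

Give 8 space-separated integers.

Answer: 0 1 1 2 4 3 3 4

Derivation:
t=0: arr=0 -> substrate=0 bound=0 product=0
t=1: arr=1 -> substrate=0 bound=1 product=0
t=2: arr=0 -> substrate=0 bound=1 product=0
t=3: arr=1 -> substrate=0 bound=2 product=0
t=4: arr=2 -> substrate=0 bound=4 product=0
t=5: arr=0 -> substrate=0 bound=3 product=1
t=6: arr=0 -> substrate=0 bound=3 product=1
t=7: arr=2 -> substrate=0 bound=4 product=2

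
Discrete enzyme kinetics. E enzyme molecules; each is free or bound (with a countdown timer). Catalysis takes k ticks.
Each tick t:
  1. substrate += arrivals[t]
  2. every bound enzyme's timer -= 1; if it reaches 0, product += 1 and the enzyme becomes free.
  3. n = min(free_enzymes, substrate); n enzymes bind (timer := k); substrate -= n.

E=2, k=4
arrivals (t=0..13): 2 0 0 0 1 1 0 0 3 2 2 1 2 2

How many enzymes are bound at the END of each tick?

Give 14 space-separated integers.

Answer: 2 2 2 2 1 2 2 2 2 2 2 2 2 2

Derivation:
t=0: arr=2 -> substrate=0 bound=2 product=0
t=1: arr=0 -> substrate=0 bound=2 product=0
t=2: arr=0 -> substrate=0 bound=2 product=0
t=3: arr=0 -> substrate=0 bound=2 product=0
t=4: arr=1 -> substrate=0 bound=1 product=2
t=5: arr=1 -> substrate=0 bound=2 product=2
t=6: arr=0 -> substrate=0 bound=2 product=2
t=7: arr=0 -> substrate=0 bound=2 product=2
t=8: arr=3 -> substrate=2 bound=2 product=3
t=9: arr=2 -> substrate=3 bound=2 product=4
t=10: arr=2 -> substrate=5 bound=2 product=4
t=11: arr=1 -> substrate=6 bound=2 product=4
t=12: arr=2 -> substrate=7 bound=2 product=5
t=13: arr=2 -> substrate=8 bound=2 product=6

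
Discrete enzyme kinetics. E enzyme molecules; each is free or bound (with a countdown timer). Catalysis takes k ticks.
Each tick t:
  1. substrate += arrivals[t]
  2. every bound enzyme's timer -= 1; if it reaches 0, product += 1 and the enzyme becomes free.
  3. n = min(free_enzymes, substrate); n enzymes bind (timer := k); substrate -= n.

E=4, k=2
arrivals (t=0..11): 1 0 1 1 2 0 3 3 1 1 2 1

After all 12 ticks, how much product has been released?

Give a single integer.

t=0: arr=1 -> substrate=0 bound=1 product=0
t=1: arr=0 -> substrate=0 bound=1 product=0
t=2: arr=1 -> substrate=0 bound=1 product=1
t=3: arr=1 -> substrate=0 bound=2 product=1
t=4: arr=2 -> substrate=0 bound=3 product=2
t=5: arr=0 -> substrate=0 bound=2 product=3
t=6: arr=3 -> substrate=0 bound=3 product=5
t=7: arr=3 -> substrate=2 bound=4 product=5
t=8: arr=1 -> substrate=0 bound=4 product=8
t=9: arr=1 -> substrate=0 bound=4 product=9
t=10: arr=2 -> substrate=0 bound=3 product=12
t=11: arr=1 -> substrate=0 bound=3 product=13

Answer: 13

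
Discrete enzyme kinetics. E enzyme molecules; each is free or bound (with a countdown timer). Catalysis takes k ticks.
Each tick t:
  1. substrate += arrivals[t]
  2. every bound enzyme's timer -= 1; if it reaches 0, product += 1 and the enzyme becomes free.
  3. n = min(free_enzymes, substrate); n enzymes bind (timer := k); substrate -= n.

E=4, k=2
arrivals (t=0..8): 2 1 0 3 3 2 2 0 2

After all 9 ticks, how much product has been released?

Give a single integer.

t=0: arr=2 -> substrate=0 bound=2 product=0
t=1: arr=1 -> substrate=0 bound=3 product=0
t=2: arr=0 -> substrate=0 bound=1 product=2
t=3: arr=3 -> substrate=0 bound=3 product=3
t=4: arr=3 -> substrate=2 bound=4 product=3
t=5: arr=2 -> substrate=1 bound=4 product=6
t=6: arr=2 -> substrate=2 bound=4 product=7
t=7: arr=0 -> substrate=0 bound=3 product=10
t=8: arr=2 -> substrate=0 bound=4 product=11

Answer: 11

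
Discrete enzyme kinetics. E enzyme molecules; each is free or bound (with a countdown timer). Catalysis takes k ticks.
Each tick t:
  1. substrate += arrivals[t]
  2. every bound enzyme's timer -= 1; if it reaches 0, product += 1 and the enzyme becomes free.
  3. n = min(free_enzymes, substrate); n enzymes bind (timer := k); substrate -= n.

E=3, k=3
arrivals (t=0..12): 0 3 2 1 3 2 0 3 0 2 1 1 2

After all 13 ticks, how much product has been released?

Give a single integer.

Answer: 9

Derivation:
t=0: arr=0 -> substrate=0 bound=0 product=0
t=1: arr=3 -> substrate=0 bound=3 product=0
t=2: arr=2 -> substrate=2 bound=3 product=0
t=3: arr=1 -> substrate=3 bound=3 product=0
t=4: arr=3 -> substrate=3 bound=3 product=3
t=5: arr=2 -> substrate=5 bound=3 product=3
t=6: arr=0 -> substrate=5 bound=3 product=3
t=7: arr=3 -> substrate=5 bound=3 product=6
t=8: arr=0 -> substrate=5 bound=3 product=6
t=9: arr=2 -> substrate=7 bound=3 product=6
t=10: arr=1 -> substrate=5 bound=3 product=9
t=11: arr=1 -> substrate=6 bound=3 product=9
t=12: arr=2 -> substrate=8 bound=3 product=9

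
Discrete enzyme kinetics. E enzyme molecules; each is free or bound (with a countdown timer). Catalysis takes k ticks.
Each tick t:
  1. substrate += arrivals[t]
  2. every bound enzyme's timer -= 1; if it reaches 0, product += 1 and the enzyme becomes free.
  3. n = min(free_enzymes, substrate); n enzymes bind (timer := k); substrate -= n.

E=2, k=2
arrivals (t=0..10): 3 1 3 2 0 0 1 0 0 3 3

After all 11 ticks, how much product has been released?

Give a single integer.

Answer: 10

Derivation:
t=0: arr=3 -> substrate=1 bound=2 product=0
t=1: arr=1 -> substrate=2 bound=2 product=0
t=2: arr=3 -> substrate=3 bound=2 product=2
t=3: arr=2 -> substrate=5 bound=2 product=2
t=4: arr=0 -> substrate=3 bound=2 product=4
t=5: arr=0 -> substrate=3 bound=2 product=4
t=6: arr=1 -> substrate=2 bound=2 product=6
t=7: arr=0 -> substrate=2 bound=2 product=6
t=8: arr=0 -> substrate=0 bound=2 product=8
t=9: arr=3 -> substrate=3 bound=2 product=8
t=10: arr=3 -> substrate=4 bound=2 product=10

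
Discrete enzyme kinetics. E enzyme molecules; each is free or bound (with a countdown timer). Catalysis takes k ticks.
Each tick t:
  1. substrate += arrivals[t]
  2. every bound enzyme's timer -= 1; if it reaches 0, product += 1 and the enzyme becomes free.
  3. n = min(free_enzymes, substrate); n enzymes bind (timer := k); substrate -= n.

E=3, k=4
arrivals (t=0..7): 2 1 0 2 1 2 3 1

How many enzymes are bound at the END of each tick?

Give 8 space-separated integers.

Answer: 2 3 3 3 3 3 3 3

Derivation:
t=0: arr=2 -> substrate=0 bound=2 product=0
t=1: arr=1 -> substrate=0 bound=3 product=0
t=2: arr=0 -> substrate=0 bound=3 product=0
t=3: arr=2 -> substrate=2 bound=3 product=0
t=4: arr=1 -> substrate=1 bound=3 product=2
t=5: arr=2 -> substrate=2 bound=3 product=3
t=6: arr=3 -> substrate=5 bound=3 product=3
t=7: arr=1 -> substrate=6 bound=3 product=3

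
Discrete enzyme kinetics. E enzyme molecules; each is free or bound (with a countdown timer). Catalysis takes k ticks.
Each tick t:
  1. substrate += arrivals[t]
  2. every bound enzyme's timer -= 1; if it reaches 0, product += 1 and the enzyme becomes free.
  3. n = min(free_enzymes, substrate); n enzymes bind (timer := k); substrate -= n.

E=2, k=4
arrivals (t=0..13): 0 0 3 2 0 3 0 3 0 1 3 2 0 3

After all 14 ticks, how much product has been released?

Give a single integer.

t=0: arr=0 -> substrate=0 bound=0 product=0
t=1: arr=0 -> substrate=0 bound=0 product=0
t=2: arr=3 -> substrate=1 bound=2 product=0
t=3: arr=2 -> substrate=3 bound=2 product=0
t=4: arr=0 -> substrate=3 bound=2 product=0
t=5: arr=3 -> substrate=6 bound=2 product=0
t=6: arr=0 -> substrate=4 bound=2 product=2
t=7: arr=3 -> substrate=7 bound=2 product=2
t=8: arr=0 -> substrate=7 bound=2 product=2
t=9: arr=1 -> substrate=8 bound=2 product=2
t=10: arr=3 -> substrate=9 bound=2 product=4
t=11: arr=2 -> substrate=11 bound=2 product=4
t=12: arr=0 -> substrate=11 bound=2 product=4
t=13: arr=3 -> substrate=14 bound=2 product=4

Answer: 4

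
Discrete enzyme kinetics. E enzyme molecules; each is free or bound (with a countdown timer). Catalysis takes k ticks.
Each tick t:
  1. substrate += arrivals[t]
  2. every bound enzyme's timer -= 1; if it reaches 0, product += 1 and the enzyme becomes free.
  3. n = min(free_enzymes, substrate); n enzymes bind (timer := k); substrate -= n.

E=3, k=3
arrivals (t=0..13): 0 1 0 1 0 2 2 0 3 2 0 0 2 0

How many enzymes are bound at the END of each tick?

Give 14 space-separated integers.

Answer: 0 1 1 2 1 3 3 3 3 3 3 3 3 3

Derivation:
t=0: arr=0 -> substrate=0 bound=0 product=0
t=1: arr=1 -> substrate=0 bound=1 product=0
t=2: arr=0 -> substrate=0 bound=1 product=0
t=3: arr=1 -> substrate=0 bound=2 product=0
t=4: arr=0 -> substrate=0 bound=1 product=1
t=5: arr=2 -> substrate=0 bound=3 product=1
t=6: arr=2 -> substrate=1 bound=3 product=2
t=7: arr=0 -> substrate=1 bound=3 product=2
t=8: arr=3 -> substrate=2 bound=3 product=4
t=9: arr=2 -> substrate=3 bound=3 product=5
t=10: arr=0 -> substrate=3 bound=3 product=5
t=11: arr=0 -> substrate=1 bound=3 product=7
t=12: arr=2 -> substrate=2 bound=3 product=8
t=13: arr=0 -> substrate=2 bound=3 product=8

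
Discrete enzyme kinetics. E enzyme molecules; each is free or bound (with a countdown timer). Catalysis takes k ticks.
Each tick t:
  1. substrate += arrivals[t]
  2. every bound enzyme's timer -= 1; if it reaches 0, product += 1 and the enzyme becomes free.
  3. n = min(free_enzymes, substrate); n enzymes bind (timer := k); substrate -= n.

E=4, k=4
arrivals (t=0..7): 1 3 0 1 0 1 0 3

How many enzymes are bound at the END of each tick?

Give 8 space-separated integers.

Answer: 1 4 4 4 4 2 2 4

Derivation:
t=0: arr=1 -> substrate=0 bound=1 product=0
t=1: arr=3 -> substrate=0 bound=4 product=0
t=2: arr=0 -> substrate=0 bound=4 product=0
t=3: arr=1 -> substrate=1 bound=4 product=0
t=4: arr=0 -> substrate=0 bound=4 product=1
t=5: arr=1 -> substrate=0 bound=2 product=4
t=6: arr=0 -> substrate=0 bound=2 product=4
t=7: arr=3 -> substrate=1 bound=4 product=4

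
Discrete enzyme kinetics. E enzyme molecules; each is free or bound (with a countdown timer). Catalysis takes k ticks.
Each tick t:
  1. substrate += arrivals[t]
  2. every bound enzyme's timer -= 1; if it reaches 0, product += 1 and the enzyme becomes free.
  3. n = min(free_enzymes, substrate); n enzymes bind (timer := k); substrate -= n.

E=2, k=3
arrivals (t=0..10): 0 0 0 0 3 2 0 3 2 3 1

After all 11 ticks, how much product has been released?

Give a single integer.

Answer: 4

Derivation:
t=0: arr=0 -> substrate=0 bound=0 product=0
t=1: arr=0 -> substrate=0 bound=0 product=0
t=2: arr=0 -> substrate=0 bound=0 product=0
t=3: arr=0 -> substrate=0 bound=0 product=0
t=4: arr=3 -> substrate=1 bound=2 product=0
t=5: arr=2 -> substrate=3 bound=2 product=0
t=6: arr=0 -> substrate=3 bound=2 product=0
t=7: arr=3 -> substrate=4 bound=2 product=2
t=8: arr=2 -> substrate=6 bound=2 product=2
t=9: arr=3 -> substrate=9 bound=2 product=2
t=10: arr=1 -> substrate=8 bound=2 product=4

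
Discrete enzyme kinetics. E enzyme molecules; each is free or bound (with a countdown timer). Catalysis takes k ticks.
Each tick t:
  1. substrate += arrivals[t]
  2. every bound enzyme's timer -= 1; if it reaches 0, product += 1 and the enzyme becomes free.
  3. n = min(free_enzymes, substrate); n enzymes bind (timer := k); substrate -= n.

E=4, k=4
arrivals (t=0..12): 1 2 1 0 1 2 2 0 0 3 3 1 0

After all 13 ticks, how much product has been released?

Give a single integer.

t=0: arr=1 -> substrate=0 bound=1 product=0
t=1: arr=2 -> substrate=0 bound=3 product=0
t=2: arr=1 -> substrate=0 bound=4 product=0
t=3: arr=0 -> substrate=0 bound=4 product=0
t=4: arr=1 -> substrate=0 bound=4 product=1
t=5: arr=2 -> substrate=0 bound=4 product=3
t=6: arr=2 -> substrate=1 bound=4 product=4
t=7: arr=0 -> substrate=1 bound=4 product=4
t=8: arr=0 -> substrate=0 bound=4 product=5
t=9: arr=3 -> substrate=1 bound=4 product=7
t=10: arr=3 -> substrate=3 bound=4 product=8
t=11: arr=1 -> substrate=4 bound=4 product=8
t=12: arr=0 -> substrate=3 bound=4 product=9

Answer: 9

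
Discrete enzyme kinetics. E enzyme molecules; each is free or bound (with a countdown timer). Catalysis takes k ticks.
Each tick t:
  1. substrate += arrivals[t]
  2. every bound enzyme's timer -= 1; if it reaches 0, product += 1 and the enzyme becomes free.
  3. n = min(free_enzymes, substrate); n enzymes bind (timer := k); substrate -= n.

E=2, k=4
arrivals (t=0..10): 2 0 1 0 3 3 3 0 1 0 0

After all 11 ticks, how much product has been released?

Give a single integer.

t=0: arr=2 -> substrate=0 bound=2 product=0
t=1: arr=0 -> substrate=0 bound=2 product=0
t=2: arr=1 -> substrate=1 bound=2 product=0
t=3: arr=0 -> substrate=1 bound=2 product=0
t=4: arr=3 -> substrate=2 bound=2 product=2
t=5: arr=3 -> substrate=5 bound=2 product=2
t=6: arr=3 -> substrate=8 bound=2 product=2
t=7: arr=0 -> substrate=8 bound=2 product=2
t=8: arr=1 -> substrate=7 bound=2 product=4
t=9: arr=0 -> substrate=7 bound=2 product=4
t=10: arr=0 -> substrate=7 bound=2 product=4

Answer: 4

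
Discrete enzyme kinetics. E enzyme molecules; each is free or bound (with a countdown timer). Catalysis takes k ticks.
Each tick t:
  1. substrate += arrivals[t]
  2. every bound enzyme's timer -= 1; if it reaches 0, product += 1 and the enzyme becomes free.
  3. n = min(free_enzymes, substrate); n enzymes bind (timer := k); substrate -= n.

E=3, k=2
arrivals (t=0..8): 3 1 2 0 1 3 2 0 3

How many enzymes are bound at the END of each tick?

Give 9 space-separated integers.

Answer: 3 3 3 3 1 3 3 3 3

Derivation:
t=0: arr=3 -> substrate=0 bound=3 product=0
t=1: arr=1 -> substrate=1 bound=3 product=0
t=2: arr=2 -> substrate=0 bound=3 product=3
t=3: arr=0 -> substrate=0 bound=3 product=3
t=4: arr=1 -> substrate=0 bound=1 product=6
t=5: arr=3 -> substrate=1 bound=3 product=6
t=6: arr=2 -> substrate=2 bound=3 product=7
t=7: arr=0 -> substrate=0 bound=3 product=9
t=8: arr=3 -> substrate=2 bound=3 product=10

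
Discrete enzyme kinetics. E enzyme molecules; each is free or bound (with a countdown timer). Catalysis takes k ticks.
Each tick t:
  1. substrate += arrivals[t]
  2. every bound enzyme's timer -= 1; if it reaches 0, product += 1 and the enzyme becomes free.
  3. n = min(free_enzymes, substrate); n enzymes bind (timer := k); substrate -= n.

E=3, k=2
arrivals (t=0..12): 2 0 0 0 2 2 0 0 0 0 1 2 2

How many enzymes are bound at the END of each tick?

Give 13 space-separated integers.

t=0: arr=2 -> substrate=0 bound=2 product=0
t=1: arr=0 -> substrate=0 bound=2 product=0
t=2: arr=0 -> substrate=0 bound=0 product=2
t=3: arr=0 -> substrate=0 bound=0 product=2
t=4: arr=2 -> substrate=0 bound=2 product=2
t=5: arr=2 -> substrate=1 bound=3 product=2
t=6: arr=0 -> substrate=0 bound=2 product=4
t=7: arr=0 -> substrate=0 bound=1 product=5
t=8: arr=0 -> substrate=0 bound=0 product=6
t=9: arr=0 -> substrate=0 bound=0 product=6
t=10: arr=1 -> substrate=0 bound=1 product=6
t=11: arr=2 -> substrate=0 bound=3 product=6
t=12: arr=2 -> substrate=1 bound=3 product=7

Answer: 2 2 0 0 2 3 2 1 0 0 1 3 3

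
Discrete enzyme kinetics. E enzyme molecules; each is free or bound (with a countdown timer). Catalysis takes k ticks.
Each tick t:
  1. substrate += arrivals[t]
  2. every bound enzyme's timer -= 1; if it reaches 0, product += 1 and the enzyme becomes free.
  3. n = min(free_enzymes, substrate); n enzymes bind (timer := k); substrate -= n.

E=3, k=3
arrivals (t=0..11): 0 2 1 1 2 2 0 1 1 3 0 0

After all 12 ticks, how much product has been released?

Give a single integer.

Answer: 9

Derivation:
t=0: arr=0 -> substrate=0 bound=0 product=0
t=1: arr=2 -> substrate=0 bound=2 product=0
t=2: arr=1 -> substrate=0 bound=3 product=0
t=3: arr=1 -> substrate=1 bound=3 product=0
t=4: arr=2 -> substrate=1 bound=3 product=2
t=5: arr=2 -> substrate=2 bound=3 product=3
t=6: arr=0 -> substrate=2 bound=3 product=3
t=7: arr=1 -> substrate=1 bound=3 product=5
t=8: arr=1 -> substrate=1 bound=3 product=6
t=9: arr=3 -> substrate=4 bound=3 product=6
t=10: arr=0 -> substrate=2 bound=3 product=8
t=11: arr=0 -> substrate=1 bound=3 product=9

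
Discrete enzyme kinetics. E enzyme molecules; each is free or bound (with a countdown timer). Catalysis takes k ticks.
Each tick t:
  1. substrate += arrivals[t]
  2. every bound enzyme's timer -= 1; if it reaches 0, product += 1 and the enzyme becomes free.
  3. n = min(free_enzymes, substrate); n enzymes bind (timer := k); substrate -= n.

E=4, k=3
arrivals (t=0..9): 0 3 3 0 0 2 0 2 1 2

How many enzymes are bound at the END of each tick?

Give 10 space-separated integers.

t=0: arr=0 -> substrate=0 bound=0 product=0
t=1: arr=3 -> substrate=0 bound=3 product=0
t=2: arr=3 -> substrate=2 bound=4 product=0
t=3: arr=0 -> substrate=2 bound=4 product=0
t=4: arr=0 -> substrate=0 bound=3 product=3
t=5: arr=2 -> substrate=0 bound=4 product=4
t=6: arr=0 -> substrate=0 bound=4 product=4
t=7: arr=2 -> substrate=0 bound=4 product=6
t=8: arr=1 -> substrate=0 bound=3 product=8
t=9: arr=2 -> substrate=1 bound=4 product=8

Answer: 0 3 4 4 3 4 4 4 3 4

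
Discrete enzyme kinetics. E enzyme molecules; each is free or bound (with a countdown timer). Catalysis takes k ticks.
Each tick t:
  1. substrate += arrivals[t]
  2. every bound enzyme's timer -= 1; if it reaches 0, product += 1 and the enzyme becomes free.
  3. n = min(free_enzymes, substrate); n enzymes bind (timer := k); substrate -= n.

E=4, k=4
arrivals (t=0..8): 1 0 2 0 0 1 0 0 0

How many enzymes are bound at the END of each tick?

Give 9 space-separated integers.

t=0: arr=1 -> substrate=0 bound=1 product=0
t=1: arr=0 -> substrate=0 bound=1 product=0
t=2: arr=2 -> substrate=0 bound=3 product=0
t=3: arr=0 -> substrate=0 bound=3 product=0
t=4: arr=0 -> substrate=0 bound=2 product=1
t=5: arr=1 -> substrate=0 bound=3 product=1
t=6: arr=0 -> substrate=0 bound=1 product=3
t=7: arr=0 -> substrate=0 bound=1 product=3
t=8: arr=0 -> substrate=0 bound=1 product=3

Answer: 1 1 3 3 2 3 1 1 1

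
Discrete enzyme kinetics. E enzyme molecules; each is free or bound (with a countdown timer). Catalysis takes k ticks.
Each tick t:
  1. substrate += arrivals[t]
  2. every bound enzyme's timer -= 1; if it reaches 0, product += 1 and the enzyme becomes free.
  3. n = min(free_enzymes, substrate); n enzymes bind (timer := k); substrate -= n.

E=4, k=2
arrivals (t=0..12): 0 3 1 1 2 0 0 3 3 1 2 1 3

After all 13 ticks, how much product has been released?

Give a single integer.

Answer: 15

Derivation:
t=0: arr=0 -> substrate=0 bound=0 product=0
t=1: arr=3 -> substrate=0 bound=3 product=0
t=2: arr=1 -> substrate=0 bound=4 product=0
t=3: arr=1 -> substrate=0 bound=2 product=3
t=4: arr=2 -> substrate=0 bound=3 product=4
t=5: arr=0 -> substrate=0 bound=2 product=5
t=6: arr=0 -> substrate=0 bound=0 product=7
t=7: arr=3 -> substrate=0 bound=3 product=7
t=8: arr=3 -> substrate=2 bound=4 product=7
t=9: arr=1 -> substrate=0 bound=4 product=10
t=10: arr=2 -> substrate=1 bound=4 product=11
t=11: arr=1 -> substrate=0 bound=3 product=14
t=12: arr=3 -> substrate=1 bound=4 product=15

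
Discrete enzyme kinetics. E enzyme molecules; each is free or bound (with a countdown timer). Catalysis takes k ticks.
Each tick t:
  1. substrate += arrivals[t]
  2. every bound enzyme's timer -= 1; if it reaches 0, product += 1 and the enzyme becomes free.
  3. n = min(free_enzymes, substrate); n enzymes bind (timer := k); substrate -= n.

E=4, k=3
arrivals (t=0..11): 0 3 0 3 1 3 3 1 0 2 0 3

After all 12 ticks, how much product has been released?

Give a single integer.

Answer: 11

Derivation:
t=0: arr=0 -> substrate=0 bound=0 product=0
t=1: arr=3 -> substrate=0 bound=3 product=0
t=2: arr=0 -> substrate=0 bound=3 product=0
t=3: arr=3 -> substrate=2 bound=4 product=0
t=4: arr=1 -> substrate=0 bound=4 product=3
t=5: arr=3 -> substrate=3 bound=4 product=3
t=6: arr=3 -> substrate=5 bound=4 product=4
t=7: arr=1 -> substrate=3 bound=4 product=7
t=8: arr=0 -> substrate=3 bound=4 product=7
t=9: arr=2 -> substrate=4 bound=4 product=8
t=10: arr=0 -> substrate=1 bound=4 product=11
t=11: arr=3 -> substrate=4 bound=4 product=11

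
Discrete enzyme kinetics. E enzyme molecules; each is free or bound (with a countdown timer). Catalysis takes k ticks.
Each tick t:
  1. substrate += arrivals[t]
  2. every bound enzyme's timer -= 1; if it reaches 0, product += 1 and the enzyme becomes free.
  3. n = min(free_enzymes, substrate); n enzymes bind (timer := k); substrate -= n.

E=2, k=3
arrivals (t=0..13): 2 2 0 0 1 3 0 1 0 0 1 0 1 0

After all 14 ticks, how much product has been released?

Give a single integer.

Answer: 8

Derivation:
t=0: arr=2 -> substrate=0 bound=2 product=0
t=1: arr=2 -> substrate=2 bound=2 product=0
t=2: arr=0 -> substrate=2 bound=2 product=0
t=3: arr=0 -> substrate=0 bound=2 product=2
t=4: arr=1 -> substrate=1 bound=2 product=2
t=5: arr=3 -> substrate=4 bound=2 product=2
t=6: arr=0 -> substrate=2 bound=2 product=4
t=7: arr=1 -> substrate=3 bound=2 product=4
t=8: arr=0 -> substrate=3 bound=2 product=4
t=9: arr=0 -> substrate=1 bound=2 product=6
t=10: arr=1 -> substrate=2 bound=2 product=6
t=11: arr=0 -> substrate=2 bound=2 product=6
t=12: arr=1 -> substrate=1 bound=2 product=8
t=13: arr=0 -> substrate=1 bound=2 product=8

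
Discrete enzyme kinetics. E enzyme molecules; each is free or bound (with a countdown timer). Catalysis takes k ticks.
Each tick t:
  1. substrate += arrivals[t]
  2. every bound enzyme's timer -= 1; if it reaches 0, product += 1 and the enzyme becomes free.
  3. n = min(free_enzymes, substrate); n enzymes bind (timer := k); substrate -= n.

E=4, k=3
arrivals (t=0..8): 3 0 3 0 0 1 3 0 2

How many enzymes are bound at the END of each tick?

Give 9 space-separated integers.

Answer: 3 3 4 3 3 3 4 4 4

Derivation:
t=0: arr=3 -> substrate=0 bound=3 product=0
t=1: arr=0 -> substrate=0 bound=3 product=0
t=2: arr=3 -> substrate=2 bound=4 product=0
t=3: arr=0 -> substrate=0 bound=3 product=3
t=4: arr=0 -> substrate=0 bound=3 product=3
t=5: arr=1 -> substrate=0 bound=3 product=4
t=6: arr=3 -> substrate=0 bound=4 product=6
t=7: arr=0 -> substrate=0 bound=4 product=6
t=8: arr=2 -> substrate=1 bound=4 product=7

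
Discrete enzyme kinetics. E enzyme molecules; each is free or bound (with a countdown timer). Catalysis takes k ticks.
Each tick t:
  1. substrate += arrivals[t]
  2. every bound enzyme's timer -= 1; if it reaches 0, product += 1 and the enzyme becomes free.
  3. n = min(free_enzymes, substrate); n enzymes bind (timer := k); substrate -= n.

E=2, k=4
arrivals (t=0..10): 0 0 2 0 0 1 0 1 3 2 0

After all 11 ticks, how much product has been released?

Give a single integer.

t=0: arr=0 -> substrate=0 bound=0 product=0
t=1: arr=0 -> substrate=0 bound=0 product=0
t=2: arr=2 -> substrate=0 bound=2 product=0
t=3: arr=0 -> substrate=0 bound=2 product=0
t=4: arr=0 -> substrate=0 bound=2 product=0
t=5: arr=1 -> substrate=1 bound=2 product=0
t=6: arr=0 -> substrate=0 bound=1 product=2
t=7: arr=1 -> substrate=0 bound=2 product=2
t=8: arr=3 -> substrate=3 bound=2 product=2
t=9: arr=2 -> substrate=5 bound=2 product=2
t=10: arr=0 -> substrate=4 bound=2 product=3

Answer: 3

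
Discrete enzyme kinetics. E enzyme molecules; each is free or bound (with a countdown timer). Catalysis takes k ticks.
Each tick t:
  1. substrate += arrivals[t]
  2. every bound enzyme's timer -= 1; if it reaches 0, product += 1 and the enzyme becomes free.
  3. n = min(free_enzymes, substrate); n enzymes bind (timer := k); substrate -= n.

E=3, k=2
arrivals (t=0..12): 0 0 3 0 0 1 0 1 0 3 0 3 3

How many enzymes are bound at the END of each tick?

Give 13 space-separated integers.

t=0: arr=0 -> substrate=0 bound=0 product=0
t=1: arr=0 -> substrate=0 bound=0 product=0
t=2: arr=3 -> substrate=0 bound=3 product=0
t=3: arr=0 -> substrate=0 bound=3 product=0
t=4: arr=0 -> substrate=0 bound=0 product=3
t=5: arr=1 -> substrate=0 bound=1 product=3
t=6: arr=0 -> substrate=0 bound=1 product=3
t=7: arr=1 -> substrate=0 bound=1 product=4
t=8: arr=0 -> substrate=0 bound=1 product=4
t=9: arr=3 -> substrate=0 bound=3 product=5
t=10: arr=0 -> substrate=0 bound=3 product=5
t=11: arr=3 -> substrate=0 bound=3 product=8
t=12: arr=3 -> substrate=3 bound=3 product=8

Answer: 0 0 3 3 0 1 1 1 1 3 3 3 3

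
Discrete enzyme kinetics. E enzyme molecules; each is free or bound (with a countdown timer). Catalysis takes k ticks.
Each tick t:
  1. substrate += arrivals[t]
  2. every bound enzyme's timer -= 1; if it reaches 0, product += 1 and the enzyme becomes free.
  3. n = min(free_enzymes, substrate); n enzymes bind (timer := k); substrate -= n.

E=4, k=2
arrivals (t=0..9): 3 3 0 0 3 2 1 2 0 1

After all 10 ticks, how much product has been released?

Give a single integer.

Answer: 14

Derivation:
t=0: arr=3 -> substrate=0 bound=3 product=0
t=1: arr=3 -> substrate=2 bound=4 product=0
t=2: arr=0 -> substrate=0 bound=3 product=3
t=3: arr=0 -> substrate=0 bound=2 product=4
t=4: arr=3 -> substrate=0 bound=3 product=6
t=5: arr=2 -> substrate=1 bound=4 product=6
t=6: arr=1 -> substrate=0 bound=3 product=9
t=7: arr=2 -> substrate=0 bound=4 product=10
t=8: arr=0 -> substrate=0 bound=2 product=12
t=9: arr=1 -> substrate=0 bound=1 product=14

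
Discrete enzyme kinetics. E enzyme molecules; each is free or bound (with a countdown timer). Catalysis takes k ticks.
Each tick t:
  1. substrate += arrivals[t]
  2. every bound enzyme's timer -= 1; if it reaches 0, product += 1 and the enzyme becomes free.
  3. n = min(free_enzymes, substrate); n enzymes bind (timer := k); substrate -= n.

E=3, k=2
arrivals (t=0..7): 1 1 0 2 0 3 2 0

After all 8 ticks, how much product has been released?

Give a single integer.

Answer: 7

Derivation:
t=0: arr=1 -> substrate=0 bound=1 product=0
t=1: arr=1 -> substrate=0 bound=2 product=0
t=2: arr=0 -> substrate=0 bound=1 product=1
t=3: arr=2 -> substrate=0 bound=2 product=2
t=4: arr=0 -> substrate=0 bound=2 product=2
t=5: arr=3 -> substrate=0 bound=3 product=4
t=6: arr=2 -> substrate=2 bound=3 product=4
t=7: arr=0 -> substrate=0 bound=2 product=7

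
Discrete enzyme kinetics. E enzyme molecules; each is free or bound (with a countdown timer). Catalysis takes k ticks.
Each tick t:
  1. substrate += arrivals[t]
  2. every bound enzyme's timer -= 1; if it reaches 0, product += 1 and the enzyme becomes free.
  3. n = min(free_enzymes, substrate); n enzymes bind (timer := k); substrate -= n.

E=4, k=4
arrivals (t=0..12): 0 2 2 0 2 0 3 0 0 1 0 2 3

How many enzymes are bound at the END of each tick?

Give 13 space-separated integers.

t=0: arr=0 -> substrate=0 bound=0 product=0
t=1: arr=2 -> substrate=0 bound=2 product=0
t=2: arr=2 -> substrate=0 bound=4 product=0
t=3: arr=0 -> substrate=0 bound=4 product=0
t=4: arr=2 -> substrate=2 bound=4 product=0
t=5: arr=0 -> substrate=0 bound=4 product=2
t=6: arr=3 -> substrate=1 bound=4 product=4
t=7: arr=0 -> substrate=1 bound=4 product=4
t=8: arr=0 -> substrate=1 bound=4 product=4
t=9: arr=1 -> substrate=0 bound=4 product=6
t=10: arr=0 -> substrate=0 bound=2 product=8
t=11: arr=2 -> substrate=0 bound=4 product=8
t=12: arr=3 -> substrate=3 bound=4 product=8

Answer: 0 2 4 4 4 4 4 4 4 4 2 4 4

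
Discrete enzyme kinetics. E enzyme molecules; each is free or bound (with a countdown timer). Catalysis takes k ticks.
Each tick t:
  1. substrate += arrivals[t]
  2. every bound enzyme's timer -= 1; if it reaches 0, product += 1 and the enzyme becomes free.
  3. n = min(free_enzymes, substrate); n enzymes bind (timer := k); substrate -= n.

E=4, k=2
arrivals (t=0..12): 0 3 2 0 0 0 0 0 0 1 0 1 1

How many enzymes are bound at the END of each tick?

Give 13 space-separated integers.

t=0: arr=0 -> substrate=0 bound=0 product=0
t=1: arr=3 -> substrate=0 bound=3 product=0
t=2: arr=2 -> substrate=1 bound=4 product=0
t=3: arr=0 -> substrate=0 bound=2 product=3
t=4: arr=0 -> substrate=0 bound=1 product=4
t=5: arr=0 -> substrate=0 bound=0 product=5
t=6: arr=0 -> substrate=0 bound=0 product=5
t=7: arr=0 -> substrate=0 bound=0 product=5
t=8: arr=0 -> substrate=0 bound=0 product=5
t=9: arr=1 -> substrate=0 bound=1 product=5
t=10: arr=0 -> substrate=0 bound=1 product=5
t=11: arr=1 -> substrate=0 bound=1 product=6
t=12: arr=1 -> substrate=0 bound=2 product=6

Answer: 0 3 4 2 1 0 0 0 0 1 1 1 2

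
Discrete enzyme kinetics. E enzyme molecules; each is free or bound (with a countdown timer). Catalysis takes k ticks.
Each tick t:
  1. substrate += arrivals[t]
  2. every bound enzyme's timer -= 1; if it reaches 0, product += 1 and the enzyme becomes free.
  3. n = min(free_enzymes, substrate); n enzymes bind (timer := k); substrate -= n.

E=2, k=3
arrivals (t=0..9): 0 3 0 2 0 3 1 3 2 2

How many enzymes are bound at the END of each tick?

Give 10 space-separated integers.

Answer: 0 2 2 2 2 2 2 2 2 2

Derivation:
t=0: arr=0 -> substrate=0 bound=0 product=0
t=1: arr=3 -> substrate=1 bound=2 product=0
t=2: arr=0 -> substrate=1 bound=2 product=0
t=3: arr=2 -> substrate=3 bound=2 product=0
t=4: arr=0 -> substrate=1 bound=2 product=2
t=5: arr=3 -> substrate=4 bound=2 product=2
t=6: arr=1 -> substrate=5 bound=2 product=2
t=7: arr=3 -> substrate=6 bound=2 product=4
t=8: arr=2 -> substrate=8 bound=2 product=4
t=9: arr=2 -> substrate=10 bound=2 product=4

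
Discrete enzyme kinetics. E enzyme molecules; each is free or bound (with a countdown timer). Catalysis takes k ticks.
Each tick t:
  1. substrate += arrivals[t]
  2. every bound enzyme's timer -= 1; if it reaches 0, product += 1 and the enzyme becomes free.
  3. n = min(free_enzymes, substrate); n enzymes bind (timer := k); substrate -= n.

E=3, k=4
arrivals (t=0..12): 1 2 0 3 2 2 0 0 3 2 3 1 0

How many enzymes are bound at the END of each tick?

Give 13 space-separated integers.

t=0: arr=1 -> substrate=0 bound=1 product=0
t=1: arr=2 -> substrate=0 bound=3 product=0
t=2: arr=0 -> substrate=0 bound=3 product=0
t=3: arr=3 -> substrate=3 bound=3 product=0
t=4: arr=2 -> substrate=4 bound=3 product=1
t=5: arr=2 -> substrate=4 bound=3 product=3
t=6: arr=0 -> substrate=4 bound=3 product=3
t=7: arr=0 -> substrate=4 bound=3 product=3
t=8: arr=3 -> substrate=6 bound=3 product=4
t=9: arr=2 -> substrate=6 bound=3 product=6
t=10: arr=3 -> substrate=9 bound=3 product=6
t=11: arr=1 -> substrate=10 bound=3 product=6
t=12: arr=0 -> substrate=9 bound=3 product=7

Answer: 1 3 3 3 3 3 3 3 3 3 3 3 3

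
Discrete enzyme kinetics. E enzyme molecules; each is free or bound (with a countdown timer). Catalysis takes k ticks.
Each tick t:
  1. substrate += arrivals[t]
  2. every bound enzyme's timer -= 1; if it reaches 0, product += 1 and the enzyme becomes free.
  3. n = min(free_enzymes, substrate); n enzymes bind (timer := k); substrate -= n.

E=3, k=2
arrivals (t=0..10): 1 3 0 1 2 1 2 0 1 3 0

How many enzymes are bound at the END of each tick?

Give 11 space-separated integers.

t=0: arr=1 -> substrate=0 bound=1 product=0
t=1: arr=3 -> substrate=1 bound=3 product=0
t=2: arr=0 -> substrate=0 bound=3 product=1
t=3: arr=1 -> substrate=0 bound=2 product=3
t=4: arr=2 -> substrate=0 bound=3 product=4
t=5: arr=1 -> substrate=0 bound=3 product=5
t=6: arr=2 -> substrate=0 bound=3 product=7
t=7: arr=0 -> substrate=0 bound=2 product=8
t=8: arr=1 -> substrate=0 bound=1 product=10
t=9: arr=3 -> substrate=1 bound=3 product=10
t=10: arr=0 -> substrate=0 bound=3 product=11

Answer: 1 3 3 2 3 3 3 2 1 3 3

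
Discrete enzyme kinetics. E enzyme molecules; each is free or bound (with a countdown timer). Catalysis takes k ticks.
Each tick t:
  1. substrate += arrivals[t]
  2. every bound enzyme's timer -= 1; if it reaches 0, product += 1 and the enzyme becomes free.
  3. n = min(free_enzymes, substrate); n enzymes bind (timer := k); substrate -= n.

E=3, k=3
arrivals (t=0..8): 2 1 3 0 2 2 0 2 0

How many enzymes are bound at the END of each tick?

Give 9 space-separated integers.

t=0: arr=2 -> substrate=0 bound=2 product=0
t=1: arr=1 -> substrate=0 bound=3 product=0
t=2: arr=3 -> substrate=3 bound=3 product=0
t=3: arr=0 -> substrate=1 bound=3 product=2
t=4: arr=2 -> substrate=2 bound=3 product=3
t=5: arr=2 -> substrate=4 bound=3 product=3
t=6: arr=0 -> substrate=2 bound=3 product=5
t=7: arr=2 -> substrate=3 bound=3 product=6
t=8: arr=0 -> substrate=3 bound=3 product=6

Answer: 2 3 3 3 3 3 3 3 3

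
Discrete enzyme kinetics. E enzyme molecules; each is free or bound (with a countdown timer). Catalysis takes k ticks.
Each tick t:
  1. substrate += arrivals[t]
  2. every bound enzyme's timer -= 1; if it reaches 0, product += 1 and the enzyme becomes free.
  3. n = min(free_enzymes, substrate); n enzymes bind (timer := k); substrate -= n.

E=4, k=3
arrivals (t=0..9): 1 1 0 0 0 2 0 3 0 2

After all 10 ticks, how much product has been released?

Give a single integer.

t=0: arr=1 -> substrate=0 bound=1 product=0
t=1: arr=1 -> substrate=0 bound=2 product=0
t=2: arr=0 -> substrate=0 bound=2 product=0
t=3: arr=0 -> substrate=0 bound=1 product=1
t=4: arr=0 -> substrate=0 bound=0 product=2
t=5: arr=2 -> substrate=0 bound=2 product=2
t=6: arr=0 -> substrate=0 bound=2 product=2
t=7: arr=3 -> substrate=1 bound=4 product=2
t=8: arr=0 -> substrate=0 bound=3 product=4
t=9: arr=2 -> substrate=1 bound=4 product=4

Answer: 4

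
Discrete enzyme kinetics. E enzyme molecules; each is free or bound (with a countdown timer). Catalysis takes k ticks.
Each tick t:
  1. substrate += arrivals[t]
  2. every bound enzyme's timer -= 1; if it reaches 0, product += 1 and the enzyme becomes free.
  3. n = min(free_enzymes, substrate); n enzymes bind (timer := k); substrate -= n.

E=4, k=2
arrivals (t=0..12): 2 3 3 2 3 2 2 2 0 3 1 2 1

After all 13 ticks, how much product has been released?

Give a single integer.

t=0: arr=2 -> substrate=0 bound=2 product=0
t=1: arr=3 -> substrate=1 bound=4 product=0
t=2: arr=3 -> substrate=2 bound=4 product=2
t=3: arr=2 -> substrate=2 bound=4 product=4
t=4: arr=3 -> substrate=3 bound=4 product=6
t=5: arr=2 -> substrate=3 bound=4 product=8
t=6: arr=2 -> substrate=3 bound=4 product=10
t=7: arr=2 -> substrate=3 bound=4 product=12
t=8: arr=0 -> substrate=1 bound=4 product=14
t=9: arr=3 -> substrate=2 bound=4 product=16
t=10: arr=1 -> substrate=1 bound=4 product=18
t=11: arr=2 -> substrate=1 bound=4 product=20
t=12: arr=1 -> substrate=0 bound=4 product=22

Answer: 22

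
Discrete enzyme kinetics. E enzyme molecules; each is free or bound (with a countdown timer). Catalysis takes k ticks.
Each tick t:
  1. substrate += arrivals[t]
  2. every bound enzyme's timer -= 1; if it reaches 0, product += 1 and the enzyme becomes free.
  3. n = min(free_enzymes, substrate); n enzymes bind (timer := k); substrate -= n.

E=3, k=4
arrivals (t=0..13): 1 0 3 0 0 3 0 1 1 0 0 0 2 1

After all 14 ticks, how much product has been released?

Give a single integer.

Answer: 7

Derivation:
t=0: arr=1 -> substrate=0 bound=1 product=0
t=1: arr=0 -> substrate=0 bound=1 product=0
t=2: arr=3 -> substrate=1 bound=3 product=0
t=3: arr=0 -> substrate=1 bound=3 product=0
t=4: arr=0 -> substrate=0 bound=3 product=1
t=5: arr=3 -> substrate=3 bound=3 product=1
t=6: arr=0 -> substrate=1 bound=3 product=3
t=7: arr=1 -> substrate=2 bound=3 product=3
t=8: arr=1 -> substrate=2 bound=3 product=4
t=9: arr=0 -> substrate=2 bound=3 product=4
t=10: arr=0 -> substrate=0 bound=3 product=6
t=11: arr=0 -> substrate=0 bound=3 product=6
t=12: arr=2 -> substrate=1 bound=3 product=7
t=13: arr=1 -> substrate=2 bound=3 product=7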